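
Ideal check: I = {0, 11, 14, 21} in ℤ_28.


Check ideal conditions for I = {0, 11, 14, 21} in ℤ_28:
(1) I is an additive subgroup? No
(2) For r ∈ ℤ_28 and a ∈ I: r·a ∈ I? No  [counterexample: r=2, a=11, r·a mod 28 = 22 ∉ I]

No, I is not an ideal of ℤ_28


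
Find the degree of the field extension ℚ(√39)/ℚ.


√39 has minimal polynomial x² - 39 (irreducible over ℚ since 39 is squarefree)

[ℚ(√39)/ℚ] = 2


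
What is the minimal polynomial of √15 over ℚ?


√15 satisfies x² - 15 = 0, irreducible over ℚ since 15 is squarefree

Minimal polynomial: x² - 15


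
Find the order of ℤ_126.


ℤ_n has n elements.

|ℤ_126| = 126


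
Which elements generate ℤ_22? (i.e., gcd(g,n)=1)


g generates ℤ_n iff gcd(g,n) = 1
Prime factors of 22: 2, 11
Generators are g ∈ {1,...,21} not divisible by any of these primes.
Generators: {1, 3, 5, 7, 9, 13, 15, 17, 19, 21}
Number of generators = φ(22) = 10

Generators of ℤ_22 = {1, 3, 5, 7, 9, 13, 15, 17, 19, 21}


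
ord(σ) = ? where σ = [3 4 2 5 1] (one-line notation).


Cycle decomposition: (1 3 2 4 5)
Cycle lengths: 5
Order = lcm(5) = 5

ord(σ) = 5


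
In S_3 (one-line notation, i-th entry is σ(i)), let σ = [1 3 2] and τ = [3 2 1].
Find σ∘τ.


σ∘τ: apply τ first, then σ
1 →τ 3 →σ 2
2 →τ 2 →σ 3
3 →τ 1 →σ 1

σ∘τ = [2 3 1]


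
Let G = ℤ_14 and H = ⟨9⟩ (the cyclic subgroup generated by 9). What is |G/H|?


|⟨9⟩| = n / gcd(9, 14) = 14 / 1 = 14
H is normal (ℤ_14 is abelian).
|G/H| = |G| / |H| = 14 / 14 = 1

|G/H| = 1


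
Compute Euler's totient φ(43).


Factor n: 43 = 43
φ(n) = n · ∏(1 - 1/p) over distinct primes p | n
φ(43) = 43 · (1 - 1/43) = 42

φ(43) = 42


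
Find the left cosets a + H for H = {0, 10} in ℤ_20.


H = {0, 10}, |H| = 2
Number of cosets = |G|/|H| = 20/2 = 10
0 + H = {0, 10}
1 + H = {1, 11}
2 + H = {2, 12}
3 + H = {3, 13}
4 + H = {4, 14}
5 + H = {5, 15}
6 + H = {6, 16}
7 + H = {7, 17}
8 + H = {8, 18}
9 + H = {9, 19}

Cosets: 0+H={0,10}; 1+H={1,11}; 2+H={2,12}; 3+H={3,13}; 4+H={4,14}; 5+H={5,15}; 6+H={6,16}; 7+H={7,17}; 8+H={8,18}; 9+H={9,19}


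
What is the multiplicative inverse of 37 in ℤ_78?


Use the extended Euclidean algorithm to write 1 = 37·s + 78·t; then s mod 78 is the inverse.
Euclidean algorithm:
  37 = 0·78 + 37
  78 = 2·37 + 4
  37 = 9·4 + 1
  4 = 4·1 + 0
gcd(37,78) = 1
Back-substitution gives: 37·(19) + 78·(-9) = 1
So 37⁻¹ ≡ 19 ≡ 19 (mod 78)
Check: 37 × 19 = 703 ≡ 1 (mod 78) ✓

37⁻¹ ≡ 19 (mod 78)


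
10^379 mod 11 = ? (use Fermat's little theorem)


Fermat's little theorem: if p is prime and gcd(a,p)=1, then a^(p-1) ≡ 1 (mod p)
p = 11 is prime, gcd(10,11) = 1
Reduce exponent: 379 mod 10 = 9
So 10^379 ≡ 10^9 (mod 11)
10^9 mod 11 = 10

10^379 ≡ 10 (mod 11)


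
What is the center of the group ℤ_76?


Z(G) = {g ∈ G | gx = xg for all x ∈ G}
ℤ_76 is abelian, so Z(G) = G

Z(ℤ_76) = ℤ_76


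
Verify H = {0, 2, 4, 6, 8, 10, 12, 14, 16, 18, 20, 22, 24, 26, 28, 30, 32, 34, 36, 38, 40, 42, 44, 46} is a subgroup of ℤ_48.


Subgroup test for H = {0, 2, 4, 6, 8, 10, 12, 14, 16, 18, 20, 22, 24, 26, 28, 30, 32, 34, 36, 38, 40, 42, 44, 46} in (ℤ_48, +):
(1) 0 ∈ H? Yes
(2) Closure: for all a,b ∈ H, (a+b) mod 48 ∈ H? Yes
(3) Inverses: for all a ∈ H, -a mod 48 ∈ H? Yes

Yes, H is a subgroup of ℤ_48


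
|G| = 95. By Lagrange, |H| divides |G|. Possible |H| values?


Lagrange's theorem: |H| divides |G|
|G| = 95
Divisors of 95: 1, 5, 19, 95

Possible subgroup orders: {1, 5, 19, 95}


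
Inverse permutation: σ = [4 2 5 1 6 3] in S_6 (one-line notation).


To find σ⁻¹, swap domain and range:
σ(1) = 4 → σ⁻¹(4) = 1
σ(2) = 2 → σ⁻¹(2) = 2
σ(3) = 5 → σ⁻¹(5) = 3
σ(4) = 1 → σ⁻¹(1) = 4
σ(5) = 6 → σ⁻¹(6) = 5
σ(6) = 3 → σ⁻¹(3) = 6

σ⁻¹ = [4 2 6 1 3 5]


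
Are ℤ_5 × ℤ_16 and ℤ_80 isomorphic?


Comparing ℤ_5 × ℤ_16 and ℤ_80:
gcd(5,16) = 1, so ℤ_5 × ℤ_16 ≅ ℤ_80 (CRT)

Yes, ℤ_5 × ℤ_16 ≅ ℤ_80


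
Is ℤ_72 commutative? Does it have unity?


ℤ_72 is a commutative ring with unity 1; 72 = 2×36 is composite, so 2·36 ≡ 0 gives zero divisors (not an integral domain)
Commutative: Yes
Integral domain: No
Has unity: Yes

ℤ_72: Commutative=Yes, Unity=Yes


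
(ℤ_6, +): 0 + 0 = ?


Operation: addition mod 6
0 + 0 = (a + b) mod 6 with a = 0, b = 0

0 + 0 = 0


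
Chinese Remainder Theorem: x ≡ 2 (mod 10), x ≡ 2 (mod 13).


m₁ = 10, m₂ = 13, gcd = 1, so CRT applies. M = m₁·m₂ = 130
Let M₁ = M/m₁ = 13, M₂ = M/m₂ = 10
Find y₁ ≡ M₁⁻¹ (mod m₁): 13⁻¹ ≡ 7 (mod 10)
Find y₂ ≡ M₂⁻¹ (mod m₂): 10⁻¹ ≡ 4 (mod 13)
x = a₁·M₁·y₁ + a₂·M₂·y₂ = 2·13·7 + 2·10·4 = 262
Reduce mod 130: x ≡ 2
Check: 2 mod 10 = 2 ✓, 2 mod 13 = 2 ✓

x ≡ 2 (mod 130)


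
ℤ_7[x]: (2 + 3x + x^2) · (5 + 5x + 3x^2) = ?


Expand and collect like terms; reduce coefficients mod 7:
x^0: 2·5 = 10 ≡ 3 (mod 7)
x^1: 2·5 + 3·5 = 25 ≡ 4 (mod 7)
x^2: 2·3 + 3·5 + 1·5 = 26 ≡ 5 (mod 7)
x^3: 3·3 + 1·5 = 14 ≡ 0 (mod 7)
x^4: 1·3 = 3 ≡ 3 (mod 7)
Result: 3 + 4x + 5x^2 + 3x^4

f · g = 3 + 4x + 5x^2 + 3x^4


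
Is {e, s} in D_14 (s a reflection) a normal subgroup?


H = {e, s} in D_14 (s a reflection)
r·s·r⁻¹ = sr⁻² ≠ s for n ≥ 3, so {e, s} is not closed under conjugation

No, not a normal subgroup


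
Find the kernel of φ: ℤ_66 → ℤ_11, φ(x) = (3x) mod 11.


Kernel = preimage of identity
ker(φ) = {x ∈ ℤ_66 : 3x ≡ 0 (mod 11)}. Since 11 | 66, φ is well-defined. The kernel is the cyclic subgroup ⟨11⟩ of ℤ_66 (order 6), i.e. {0, 11, 22, 33, 44, 55}

ker(φ) = {0, 11, 22, 33, 44, 55}


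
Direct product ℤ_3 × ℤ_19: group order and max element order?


|ℤ_3 × ℤ_19| = 3 × 19 = 57
Max element order = lcm(3,19) = 57
Cyclic? Yes (gcd=1)

|ℤ_3×ℤ_19| = 57, max element order = 57


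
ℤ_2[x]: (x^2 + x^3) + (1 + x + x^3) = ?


Add coefficients mod 2:
x^0: 0 + 1 = 1 (mod 2)
x^1: 0 + 1 = 1 (mod 2)
x^2: 1 + 0 = 1 (mod 2)
x^3: 1 + 1 = 0 (mod 2)
Result: 1 + x + x^2

f + g = 1 + x + x^2


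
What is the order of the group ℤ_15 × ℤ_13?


|A × B| = |A| · |B|
|ℤ_15 × ℤ_13| = 15 × 13 = 195

|ℤ_15 × ℤ_13| = 195


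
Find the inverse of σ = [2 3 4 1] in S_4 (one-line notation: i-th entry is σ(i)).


To find σ⁻¹, swap domain and range:
σ(1) = 2 → σ⁻¹(2) = 1
σ(2) = 3 → σ⁻¹(3) = 2
σ(3) = 4 → σ⁻¹(4) = 3
σ(4) = 1 → σ⁻¹(1) = 4

σ⁻¹ = [4 1 2 3]


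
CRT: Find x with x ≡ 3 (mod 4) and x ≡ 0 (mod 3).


m₁ = 4, m₂ = 3, gcd = 1, so CRT applies. M = m₁·m₂ = 12
Let M₁ = M/m₁ = 3, M₂ = M/m₂ = 4
Find y₁ ≡ M₁⁻¹ (mod m₁): 3⁻¹ ≡ 3 (mod 4)
Find y₂ ≡ M₂⁻¹ (mod m₂): 4⁻¹ ≡ 1 (mod 3)
x = a₁·M₁·y₁ + a₂·M₂·y₂ = 3·3·3 + 0·4·1 = 27
Reduce mod 12: x ≡ 3
Check: 3 mod 4 = 3 ✓, 3 mod 3 = 0 ✓

x ≡ 3 (mod 12)


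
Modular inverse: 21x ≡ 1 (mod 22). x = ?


Use the extended Euclidean algorithm to write 1 = 21·s + 22·t; then s mod 22 is the inverse.
Euclidean algorithm:
  21 = 0·22 + 21
  22 = 1·21 + 1
  21 = 21·1 + 0
gcd(21,22) = 1
Back-substitution gives: 21·(-1) + 22·(1) = 1
So 21⁻¹ ≡ -1 ≡ 21 (mod 22)
Check: 21 × 21 = 441 ≡ 1 (mod 22) ✓

21⁻¹ ≡ 21 (mod 22)


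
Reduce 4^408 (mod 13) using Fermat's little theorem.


Fermat's little theorem: if p is prime and gcd(a,p)=1, then a^(p-1) ≡ 1 (mod p)
p = 13 is prime, gcd(4,13) = 1
Reduce exponent: 408 mod 12 = 0
So 4^408 ≡ 4^0 (mod 13)
4^0 = 1

4^408 ≡ 1 (mod 13)


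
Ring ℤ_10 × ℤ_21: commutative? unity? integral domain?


Direct product ring; commutative with unity (1,1); but (1,0)·(0,1) = (0,0) gives zero divisors, so not an integral domain
Commutative: Yes
Integral domain: No
Has unity: Yes

ℤ_10 × ℤ_21: Commutative=Yes, Unity=Yes


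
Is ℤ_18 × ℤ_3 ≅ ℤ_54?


Comparing ℤ_18 × ℤ_3 and ℤ_54:
gcd(18,3) = 3 ≠ 1. Max element order in ℤ_18×ℤ_3 is lcm(18,3) = 18 < 54, so it has no element of order 54

No, ℤ_18 × ℤ_3 ≇ ℤ_54


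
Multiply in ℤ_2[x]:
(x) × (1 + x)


Expand and collect like terms; reduce coefficients mod 2:
x^0: 0·1 = 0 ≡ 0 (mod 2)
x^1: 0·1 + 1·1 = 1 ≡ 1 (mod 2)
x^2: 1·1 = 1 ≡ 1 (mod 2)
Result: x + x^2

f · g = x + x^2


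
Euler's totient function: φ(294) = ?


Factor n: 294 = 2 × 3 × 7^2
φ(n) = n · ∏(1 - 1/p) over distinct primes p | n
φ(294) = 294 · (1 - 1/2) · (1 - 1/3) · (1 - 1/7) = 84

φ(294) = 84


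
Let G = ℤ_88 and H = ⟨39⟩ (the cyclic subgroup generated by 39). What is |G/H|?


|⟨39⟩| = n / gcd(39, 88) = 88 / 1 = 88
H is normal (ℤ_88 is abelian).
|G/H| = |G| / |H| = 88 / 88 = 1

|G/H| = 1


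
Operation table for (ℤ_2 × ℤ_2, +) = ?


Elements: {(0,0), (0,1), (1,0), (1,1)}
Operation: componentwise addition mod (2, 2)
Entry (a, b) = ((a₁+b₁) mod 2, (a₂+b₂) mod 2)

Cayley table:
      | (0,0) | (0,1) | (1,0) | (1,1)
(0,0) | (0,0) | (0,1) | (1,0) | (1,1)
(0,1) | (0,1) | (0,0) | (1,1) | (1,0)
(1,0) | (1,0) | (1,1) | (0,0) | (0,1)
(1,1) | (1,1) | (1,0) | (0,1) | (0,0)


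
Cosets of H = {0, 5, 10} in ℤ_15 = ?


H = {0, 5, 10}, |H| = 3
Number of cosets = |G|/|H| = 15/3 = 5
0 + H = {0, 5, 10}
1 + H = {1, 6, 11}
2 + H = {2, 7, 12}
3 + H = {3, 8, 13}
4 + H = {4, 9, 14}

Cosets: 0+H={0,5,10}; 1+H={1,6,11}; 2+H={2,7,12}; 3+H={3,8,13}; 4+H={4,9,14}


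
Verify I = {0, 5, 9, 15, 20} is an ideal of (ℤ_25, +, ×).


Check ideal conditions for I = {0, 5, 9, 15, 20} in ℤ_25:
(1) I is an additive subgroup? No
(2) For r ∈ ℤ_25 and a ∈ I: r·a ∈ I? No  [counterexample: r=2, a=5, r·a mod 25 = 10 ∉ I]

No, I is not an ideal of ℤ_25


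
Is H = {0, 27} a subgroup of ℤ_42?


Subgroup test for H = {0, 27} in (ℤ_42, +):
(1) 0 ∈ H? Yes
(2) Closure: for all a,b ∈ H, (a+b) mod 42 ∈ H? No  [counterexample: 27 + 27 = 12 ∉ H]
(3) Inverses: for all a ∈ H, -a mod 42 ∈ H? No

No, H is not a subgroup of ℤ_42


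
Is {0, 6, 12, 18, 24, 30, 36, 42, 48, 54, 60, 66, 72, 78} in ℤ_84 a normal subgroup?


H = {0, 6, 12, 18, 24, 30, 36, 42, 48, 54, 60, 66, 72, 78} in ℤ_84
ℤ_84 is abelian; every subgroup of an abelian group is normal

Yes, normal subgroup


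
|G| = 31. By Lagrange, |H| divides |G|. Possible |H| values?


Lagrange's theorem: |H| divides |G|
|G| = 31
Divisors of 31: 1, 31

Possible subgroup orders: {1, 31}


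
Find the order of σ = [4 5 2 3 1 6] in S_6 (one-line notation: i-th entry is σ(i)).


Cycle decomposition: (1 4 3 2 5)
Cycle lengths: 5
Order = lcm(5) = 5

ord(σ) = 5


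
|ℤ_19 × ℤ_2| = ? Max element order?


|ℤ_19 × ℤ_2| = 19 × 2 = 38
Max element order = lcm(19,2) = 38
Cyclic? Yes (gcd=1)

|ℤ_19×ℤ_2| = 38, max element order = 38


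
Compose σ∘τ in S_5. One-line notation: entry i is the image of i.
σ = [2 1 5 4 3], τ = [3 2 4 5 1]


σ∘τ: apply τ first, then σ
1 →τ 3 →σ 5
2 →τ 2 →σ 1
3 →τ 4 →σ 4
4 →τ 5 →σ 3
5 →τ 1 →σ 2

σ∘τ = [5 1 4 3 2]


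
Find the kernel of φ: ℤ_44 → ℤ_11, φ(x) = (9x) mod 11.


Kernel = preimage of identity
ker(φ) = {x ∈ ℤ_44 : 9x ≡ 0 (mod 11)}. Since 11 | 44, φ is well-defined. The kernel is the cyclic subgroup ⟨11⟩ of ℤ_44 (order 4), i.e. {0, 11, 22, 33}

ker(φ) = {0, 11, 22, 33}


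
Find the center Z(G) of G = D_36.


Z(G) = {g ∈ G | gx = xg for all x ∈ G}
For even n, Z(D_n) = {e, r^(n/2)}: the 180° rotation r^18 commutes with every reflection and rotation

Z(D_36) = {e, r^18}


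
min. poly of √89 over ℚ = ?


√89 satisfies x² - 89 = 0, irreducible over ℚ since 89 is squarefree

Minimal polynomial: x² - 89


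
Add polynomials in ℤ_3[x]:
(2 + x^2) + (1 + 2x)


Add coefficients mod 3:
x^0: 2 + 1 = 0 (mod 3)
x^1: 0 + 2 = 2 (mod 3)
x^2: 1 + 0 = 1 (mod 3)
Result: 2x + x^2

f + g = 2x + x^2


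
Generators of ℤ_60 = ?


g generates ℤ_n iff gcd(g,n) = 1
Prime factors of 60: 2, 3, 5
Generators are g ∈ {1,...,59} not divisible by any of these primes.
Generators: {1, 7, 11, 13, 17, 19, 23, 29, 31, 37, 41, 43, 47, 49, 53, 59}
Number of generators = φ(60) = 16

Generators of ℤ_60 = {1, 7, 11, 13, 17, 19, 23, 29, 31, 37, 41, 43, 47, 49, 53, 59}


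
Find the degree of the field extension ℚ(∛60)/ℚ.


∛60 has minimal polynomial x³ - 60 (irreducible over ℚ since 60 is not a perfect cube)

[ℚ(∛60)/ℚ] = 3


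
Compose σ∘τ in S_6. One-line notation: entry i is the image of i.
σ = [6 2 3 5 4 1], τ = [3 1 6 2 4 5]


σ∘τ: apply τ first, then σ
1 →τ 3 →σ 3
2 →τ 1 →σ 6
3 →τ 6 →σ 1
4 →τ 2 →σ 2
5 →τ 4 →σ 5
6 →τ 5 →σ 4

σ∘τ = [3 6 1 2 5 4]


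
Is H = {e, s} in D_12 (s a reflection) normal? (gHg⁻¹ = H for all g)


H = {e, s} in D_12 (s a reflection)
r·s·r⁻¹ = sr⁻² ≠ s for n ≥ 3, so {e, s} is not closed under conjugation

No, not a normal subgroup


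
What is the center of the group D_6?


Z(G) = {g ∈ G | gx = xg for all x ∈ G}
For even n, Z(D_n) = {e, r^(n/2)}: the 180° rotation r^3 commutes with every reflection and rotation

Z(D_6) = {e, r^3}


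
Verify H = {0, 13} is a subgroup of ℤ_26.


Subgroup test for H = {0, 13} in (ℤ_26, +):
(1) 0 ∈ H? Yes
(2) Closure: for all a,b ∈ H, (a+b) mod 26 ∈ H? Yes
(3) Inverses: for all a ∈ H, -a mod 26 ∈ H? Yes

Yes, H is a subgroup of ℤ_26


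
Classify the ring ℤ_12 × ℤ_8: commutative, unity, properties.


Direct product ring; commutative with unity (1,1); but (1,0)·(0,1) = (0,0) gives zero divisors, so not an integral domain
Commutative: Yes
Integral domain: No
Has unity: Yes

ℤ_12 × ℤ_8: Commutative=Yes, Unity=Yes


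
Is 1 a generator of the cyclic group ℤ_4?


g generates ℤ_n iff gcd(g, n) = 1
gcd(1, 4) = 1
Since gcd = 1, 1 is a generator.

Yes, 1 generates ℤ_4


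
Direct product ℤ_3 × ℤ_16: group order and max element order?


|ℤ_3 × ℤ_16| = 3 × 16 = 48
Max element order = lcm(3,16) = 48
Cyclic? Yes (gcd=1)

|ℤ_3×ℤ_16| = 48, max element order = 48


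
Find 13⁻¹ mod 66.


Use the extended Euclidean algorithm to write 1 = 13·s + 66·t; then s mod 66 is the inverse.
Euclidean algorithm:
  13 = 0·66 + 13
  66 = 5·13 + 1
  13 = 13·1 + 0
gcd(13,66) = 1
Back-substitution gives: 13·(-5) + 66·(1) = 1
So 13⁻¹ ≡ -5 ≡ 61 (mod 66)
Check: 13 × 61 = 793 ≡ 1 (mod 66) ✓

13⁻¹ ≡ 61 (mod 66)


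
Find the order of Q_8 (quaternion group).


Q_8 = {±1, ±i, ±j, ±k}
|Q_8| = 8

|Q_8 (quaternion group)| = 8


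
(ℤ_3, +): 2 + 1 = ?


Operation: addition mod 3
2 + 1 = (a + b) mod 3 with a = 2, b = 1

2 + 1 = 0


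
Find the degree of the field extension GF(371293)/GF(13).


GF(371293) = GF(13^5), so the extension degree is 5

[GF(371293)/GF(13)] = 5


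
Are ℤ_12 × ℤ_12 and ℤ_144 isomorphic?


Comparing ℤ_12 × ℤ_12 and ℤ_144:
gcd(12,12) = 12 ≠ 1. Max element order in ℤ_12×ℤ_12 is lcm(12,12) = 12 < 144, so it has no element of order 144

No, ℤ_12 × ℤ_12 ≇ ℤ_144


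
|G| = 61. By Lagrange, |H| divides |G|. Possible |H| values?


Lagrange's theorem: |H| divides |G|
|G| = 61
Divisors of 61: 1, 61

Possible subgroup orders: {1, 61}


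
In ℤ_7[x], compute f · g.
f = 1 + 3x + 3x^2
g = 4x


Expand and collect like terms; reduce coefficients mod 7:
x^0: 1·0 = 0 ≡ 0 (mod 7)
x^1: 1·4 + 3·0 = 4 ≡ 4 (mod 7)
x^2: 3·4 + 3·0 = 12 ≡ 5 (mod 7)
x^3: 3·4 = 12 ≡ 5 (mod 7)
Result: 4x + 5x^2 + 5x^3

f · g = 4x + 5x^2 + 5x^3


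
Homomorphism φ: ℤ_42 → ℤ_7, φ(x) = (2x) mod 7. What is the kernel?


Kernel = preimage of identity
ker(φ) = {x ∈ ℤ_42 : 2x ≡ 0 (mod 7)}. Since 7 | 42, φ is well-defined. The kernel is the cyclic subgroup ⟨7⟩ of ℤ_42 (order 6), i.e. {0, 7, 14, 21, 28, 35}

ker(φ) = {0, 7, 14, 21, 28, 35}


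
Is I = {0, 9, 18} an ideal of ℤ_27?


Check ideal conditions for I = {0, 9, 18} in ℤ_27:
(1) I is an additive subgroup? Yes
(2) For r ∈ ℤ_27 and a ∈ I: r·a ∈ I? Yes

Yes, I is an ideal of ℤ_27


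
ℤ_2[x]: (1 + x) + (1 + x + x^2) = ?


Add coefficients mod 2:
x^0: 1 + 1 = 0 (mod 2)
x^1: 1 + 1 = 0 (mod 2)
x^2: 0 + 1 = 1 (mod 2)
Result: x^2

f + g = x^2


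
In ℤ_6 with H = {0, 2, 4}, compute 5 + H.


5 + H = {5 + h (mod 6) : h ∈ H}
5+0=5, 5+2=1, 5+4=3
5 + H = {1, 3, 5} = 1 + H

5 + H = {1, 3, 5}


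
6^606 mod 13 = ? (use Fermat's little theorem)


Fermat's little theorem: if p is prime and gcd(a,p)=1, then a^(p-1) ≡ 1 (mod p)
p = 13 is prime, gcd(6,13) = 1
Reduce exponent: 606 mod 12 = 6
So 6^606 ≡ 6^6 (mod 13)
6^6 mod 13 = 12

6^606 ≡ 12 (mod 13)


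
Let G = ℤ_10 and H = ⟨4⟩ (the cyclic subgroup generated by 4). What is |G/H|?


|⟨4⟩| = n / gcd(4, 10) = 10 / 2 = 5
H is normal (ℤ_10 is abelian).
|G/H| = |G| / |H| = 10 / 5 = 2

|G/H| = 2


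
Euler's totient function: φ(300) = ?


Factor n: 300 = 2^2 × 3 × 5^2
φ(n) = n · ∏(1 - 1/p) over distinct primes p | n
φ(300) = 300 · (1 - 1/2) · (1 - 1/3) · (1 - 1/5) = 80

φ(300) = 80


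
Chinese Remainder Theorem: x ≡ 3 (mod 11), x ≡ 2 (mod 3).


m₁ = 11, m₂ = 3, gcd = 1, so CRT applies. M = m₁·m₂ = 33
Let M₁ = M/m₁ = 3, M₂ = M/m₂ = 11
Find y₁ ≡ M₁⁻¹ (mod m₁): 3⁻¹ ≡ 4 (mod 11)
Find y₂ ≡ M₂⁻¹ (mod m₂): 11⁻¹ ≡ 2 (mod 3)
x = a₁·M₁·y₁ + a₂·M₂·y₂ = 3·3·4 + 2·11·2 = 80
Reduce mod 33: x ≡ 14
Check: 14 mod 11 = 3 ✓, 14 mod 3 = 2 ✓

x ≡ 14 (mod 33)


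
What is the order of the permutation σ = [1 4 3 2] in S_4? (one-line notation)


Cycle decomposition: (2 4)
Cycle lengths: 2
Order = lcm(2) = 2

ord(σ) = 2


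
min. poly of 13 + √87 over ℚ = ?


Let α = 13 + √87. Then α - 13 = √87, so (α - 13)² = 87, giving α² - 26α + 82 = 0. Degree 2 and α ∉ ℚ, so this is the minimal polynomial.

Minimal polynomial: x² - 26x + 82


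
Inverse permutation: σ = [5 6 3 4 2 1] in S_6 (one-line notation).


To find σ⁻¹, swap domain and range:
σ(1) = 5 → σ⁻¹(5) = 1
σ(2) = 6 → σ⁻¹(6) = 2
σ(3) = 3 → σ⁻¹(3) = 3
σ(4) = 4 → σ⁻¹(4) = 4
σ(5) = 2 → σ⁻¹(2) = 5
σ(6) = 1 → σ⁻¹(1) = 6

σ⁻¹ = [6 5 3 4 1 2]


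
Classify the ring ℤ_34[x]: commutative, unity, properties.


ℤ_34 has zero divisors (2·17 ≡ 0), and these lift to constant zero divisors in ℤ_34[x]; so not an integral domain
Commutative: Yes
Integral domain: No
Has unity: Yes

ℤ_34[x]: Commutative=Yes, Unity=Yes


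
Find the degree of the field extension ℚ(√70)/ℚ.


√70 has minimal polynomial x² - 70 (irreducible over ℚ since 70 is squarefree)

[ℚ(√70)/ℚ] = 2


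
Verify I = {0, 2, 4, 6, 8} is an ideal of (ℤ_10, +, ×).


Check ideal conditions for I = {0, 2, 4, 6, 8} in ℤ_10:
(1) I is an additive subgroup? Yes
(2) For r ∈ ℤ_10 and a ∈ I: r·a ∈ I? Yes

Yes, I is an ideal of ℤ_10


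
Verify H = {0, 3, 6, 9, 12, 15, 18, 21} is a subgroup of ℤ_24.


Subgroup test for H = {0, 3, 6, 9, 12, 15, 18, 21} in (ℤ_24, +):
(1) 0 ∈ H? Yes
(2) Closure: for all a,b ∈ H, (a+b) mod 24 ∈ H? Yes
(3) Inverses: for all a ∈ H, -a mod 24 ∈ H? Yes

Yes, H is a subgroup of ℤ_24


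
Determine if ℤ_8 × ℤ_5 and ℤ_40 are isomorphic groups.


Comparing ℤ_8 × ℤ_5 and ℤ_40:
gcd(8,5) = 1, so ℤ_8 × ℤ_5 ≅ ℤ_40 (CRT)

Yes, ℤ_8 × ℤ_5 ≅ ℤ_40


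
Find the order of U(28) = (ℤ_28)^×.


U(n) is the group of units mod n; |U(n)| = φ(n)
|U(28)| = φ(28) = 12

|U(28) = (ℤ_28)^×| = 12


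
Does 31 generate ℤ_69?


g generates ℤ_n iff gcd(g, n) = 1
gcd(31, 69) = 1
Since gcd = 1, 31 is a generator.

Yes, 31 generates ℤ_69


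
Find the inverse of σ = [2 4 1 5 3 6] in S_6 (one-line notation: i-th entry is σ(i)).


To find σ⁻¹, swap domain and range:
σ(1) = 2 → σ⁻¹(2) = 1
σ(2) = 4 → σ⁻¹(4) = 2
σ(3) = 1 → σ⁻¹(1) = 3
σ(4) = 5 → σ⁻¹(5) = 4
σ(5) = 3 → σ⁻¹(3) = 5
σ(6) = 6 → σ⁻¹(6) = 6

σ⁻¹ = [3 1 5 2 4 6]


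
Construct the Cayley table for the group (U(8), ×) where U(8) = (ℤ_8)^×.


Elements: {1, 3, 5, 7}
Operation: multiplication mod 8
Entry (a, b) = (a × b) mod 8

Cayley table:
  | 1 | 3 | 5 | 7
1 | 1 | 3 | 5 | 7
3 | 3 | 1 | 7 | 5
5 | 5 | 7 | 1 | 3
7 | 7 | 5 | 3 | 1


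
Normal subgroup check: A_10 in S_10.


H = A_10 in S_10
A_10 has index 2 in S_10, and every subgroup of index 2 is normal

Yes, normal subgroup


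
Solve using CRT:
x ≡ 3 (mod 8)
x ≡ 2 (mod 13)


m₁ = 8, m₂ = 13, gcd = 1, so CRT applies. M = m₁·m₂ = 104
Let M₁ = M/m₁ = 13, M₂ = M/m₂ = 8
Find y₁ ≡ M₁⁻¹ (mod m₁): 13⁻¹ ≡ 5 (mod 8)
Find y₂ ≡ M₂⁻¹ (mod m₂): 8⁻¹ ≡ 5 (mod 13)
x = a₁·M₁·y₁ + a₂·M₂·y₂ = 3·13·5 + 2·8·5 = 275
Reduce mod 104: x ≡ 67
Check: 67 mod 8 = 3 ✓, 67 mod 13 = 2 ✓

x ≡ 67 (mod 104)


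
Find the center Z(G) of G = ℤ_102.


Z(G) = {g ∈ G | gx = xg for all x ∈ G}
ℤ_102 is abelian, so Z(G) = G

Z(ℤ_102) = ℤ_102


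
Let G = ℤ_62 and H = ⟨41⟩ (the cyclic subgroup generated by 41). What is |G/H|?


|⟨41⟩| = n / gcd(41, 62) = 62 / 1 = 62
H is normal (ℤ_62 is abelian).
|G/H| = |G| / |H| = 62 / 62 = 1

|G/H| = 1


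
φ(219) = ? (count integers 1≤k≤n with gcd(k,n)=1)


Factor n: 219 = 3 × 73
φ(n) = n · ∏(1 - 1/p) over distinct primes p | n
φ(219) = 219 · (1 - 1/3) · (1 - 1/73) = 144

φ(219) = 144


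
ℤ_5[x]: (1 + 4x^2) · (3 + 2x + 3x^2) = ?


Expand and collect like terms; reduce coefficients mod 5:
x^0: 1·3 = 3 ≡ 3 (mod 5)
x^1: 1·2 + 0·3 = 2 ≡ 2 (mod 5)
x^2: 1·3 + 0·2 + 4·3 = 15 ≡ 0 (mod 5)
x^3: 0·3 + 4·2 = 8 ≡ 3 (mod 5)
x^4: 4·3 = 12 ≡ 2 (mod 5)
Result: 3 + 2x + 3x^3 + 2x^4

f · g = 3 + 2x + 3x^3 + 2x^4


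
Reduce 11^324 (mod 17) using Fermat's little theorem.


Fermat's little theorem: if p is prime and gcd(a,p)=1, then a^(p-1) ≡ 1 (mod p)
p = 17 is prime, gcd(11,17) = 1
Reduce exponent: 324 mod 16 = 4
So 11^324 ≡ 11^4 (mod 17)
11^4 mod 17 = 4

11^324 ≡ 4 (mod 17)


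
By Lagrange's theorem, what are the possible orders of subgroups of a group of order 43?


Lagrange's theorem: |H| divides |G|
|G| = 43
Divisors of 43: 1, 43

Possible subgroup orders: {1, 43}


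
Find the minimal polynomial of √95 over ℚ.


√95 satisfies x² - 95 = 0, irreducible over ℚ since 95 is squarefree

Minimal polynomial: x² - 95


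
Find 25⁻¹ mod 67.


Use the extended Euclidean algorithm to write 1 = 25·s + 67·t; then s mod 67 is the inverse.
Euclidean algorithm:
  25 = 0·67 + 25
  67 = 2·25 + 17
  25 = 1·17 + 8
  17 = 2·8 + 1
  8 = 8·1 + 0
gcd(25,67) = 1
Back-substitution gives: 25·(-8) + 67·(3) = 1
So 25⁻¹ ≡ -8 ≡ 59 (mod 67)
Check: 25 × 59 = 1475 ≡ 1 (mod 67) ✓

25⁻¹ ≡ 59 (mod 67)


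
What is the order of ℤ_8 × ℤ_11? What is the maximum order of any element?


|ℤ_8 × ℤ_11| = 8 × 11 = 88
Max element order = lcm(8,11) = 88
Cyclic? Yes (gcd=1)

|ℤ_8×ℤ_11| = 88, max element order = 88


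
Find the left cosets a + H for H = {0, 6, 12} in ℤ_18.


H = {0, 6, 12}, |H| = 3
Number of cosets = |G|/|H| = 18/3 = 6
0 + H = {0, 6, 12}
1 + H = {1, 7, 13}
2 + H = {2, 8, 14}
3 + H = {3, 9, 15}
4 + H = {4, 10, 16}
5 + H = {5, 11, 17}

Cosets: 0+H={0,6,12}; 1+H={1,7,13}; 2+H={2,8,14}; 3+H={3,9,15}; 4+H={4,10,16}; 5+H={5,11,17}


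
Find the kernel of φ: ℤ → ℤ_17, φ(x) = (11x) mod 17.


Kernel = preimage of identity
ker(φ) = {x ∈ ℤ : 11x ≡ 0 (mod 17)}. gcd(11,17) = 1, so 11x ≡ 0 (mod 17) ⟺ x ≡ 0 (mod 17/1 = 17). Hence ker(φ) = 17ℤ

ker(φ) = 17ℤ


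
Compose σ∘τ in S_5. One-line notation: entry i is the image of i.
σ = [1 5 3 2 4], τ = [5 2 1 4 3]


σ∘τ: apply τ first, then σ
1 →τ 5 →σ 4
2 →τ 2 →σ 5
3 →τ 1 →σ 1
4 →τ 4 →σ 2
5 →τ 3 →σ 3

σ∘τ = [4 5 1 2 3]


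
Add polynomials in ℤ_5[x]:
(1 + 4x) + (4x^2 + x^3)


Add coefficients mod 5:
x^0: 1 + 0 = 1 (mod 5)
x^1: 4 + 0 = 4 (mod 5)
x^2: 0 + 4 = 4 (mod 5)
x^3: 0 + 1 = 1 (mod 5)
Result: 1 + 4x + 4x^2 + x^3

f + g = 1 + 4x + 4x^2 + x^3


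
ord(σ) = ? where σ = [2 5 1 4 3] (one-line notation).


Cycle decomposition: (1 2 5 3)
Cycle lengths: 4
Order = lcm(4) = 4

ord(σ) = 4


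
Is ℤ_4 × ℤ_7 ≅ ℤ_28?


Comparing ℤ_4 × ℤ_7 and ℤ_28:
gcd(4,7) = 1, so ℤ_4 × ℤ_7 ≅ ℤ_28 (CRT)

Yes, ℤ_4 × ℤ_7 ≅ ℤ_28


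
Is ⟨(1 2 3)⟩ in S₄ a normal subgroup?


H = ⟨(1 2 3)⟩ in S₄
(1 4)(1 2 3)(1 4)⁻¹ = (4 2 3) ∉ ⟨(1 2 3)⟩

No, not a normal subgroup


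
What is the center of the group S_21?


Z(G) = {g ∈ G | gx = xg for all x ∈ G}
S_n is non-abelian for n ≥ 3; Z(S_21) is trivial

Z(S_21) = {e}


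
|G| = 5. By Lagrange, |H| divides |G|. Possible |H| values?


Lagrange's theorem: |H| divides |G|
|G| = 5
Divisors of 5: 1, 5

Possible subgroup orders: {1, 5}


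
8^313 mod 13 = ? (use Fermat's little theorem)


Fermat's little theorem: if p is prime and gcd(a,p)=1, then a^(p-1) ≡ 1 (mod p)
p = 13 is prime, gcd(8,13) = 1
Reduce exponent: 313 mod 12 = 1
So 8^313 ≡ 8^1 (mod 13)
8^1 mod 13 = 8

8^313 ≡ 8 (mod 13)


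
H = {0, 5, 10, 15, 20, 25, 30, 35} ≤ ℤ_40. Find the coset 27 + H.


27 + H = {27 + h (mod 40) : h ∈ H}
27+0=27, 27+5=32, 27+10=37, 27+15=2, 27+20=7, 27+25=12, 27+30=17, 27+35=22
27 + H = {2, 7, 12, 17, 22, 27, 32, 37} = 2 + H

27 + H = {2, 7, 12, 17, 22, 27, 32, 37}


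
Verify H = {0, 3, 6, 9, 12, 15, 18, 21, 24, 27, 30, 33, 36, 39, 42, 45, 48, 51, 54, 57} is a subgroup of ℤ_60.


Subgroup test for H = {0, 3, 6, 9, 12, 15, 18, 21, 24, 27, 30, 33, 36, 39, 42, 45, 48, 51, 54, 57} in (ℤ_60, +):
(1) 0 ∈ H? Yes
(2) Closure: for all a,b ∈ H, (a+b) mod 60 ∈ H? Yes
(3) Inverses: for all a ∈ H, -a mod 60 ∈ H? Yes

Yes, H is a subgroup of ℤ_60


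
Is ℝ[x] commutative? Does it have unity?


Polynomial ring over ℝ (an integral domain) is a commutative integral domain with unity 1
Commutative: Yes
Integral domain: Yes
Has unity: Yes

ℝ[x]: Commutative=Yes, Unity=Yes


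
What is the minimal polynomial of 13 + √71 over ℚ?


Let α = 13 + √71. Then α - 13 = √71, so (α - 13)² = 71, giving α² - 26α + 98 = 0. Degree 2 and α ∉ ℚ, so this is the minimal polynomial.

Minimal polynomial: x² - 26x + 98


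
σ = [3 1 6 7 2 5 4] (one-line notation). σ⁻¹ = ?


To find σ⁻¹, swap domain and range:
σ(1) = 3 → σ⁻¹(3) = 1
σ(2) = 1 → σ⁻¹(1) = 2
σ(3) = 6 → σ⁻¹(6) = 3
σ(4) = 7 → σ⁻¹(7) = 4
σ(5) = 2 → σ⁻¹(2) = 5
σ(6) = 5 → σ⁻¹(5) = 6
σ(7) = 4 → σ⁻¹(4) = 7

σ⁻¹ = [2 5 1 7 6 3 4]


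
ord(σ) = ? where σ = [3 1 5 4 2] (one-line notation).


Cycle decomposition: (1 3 5 2)
Cycle lengths: 4
Order = lcm(4) = 4

ord(σ) = 4


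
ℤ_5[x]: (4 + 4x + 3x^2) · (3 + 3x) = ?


Expand and collect like terms; reduce coefficients mod 5:
x^0: 4·3 = 12 ≡ 2 (mod 5)
x^1: 4·3 + 4·3 = 24 ≡ 4 (mod 5)
x^2: 4·3 + 3·3 = 21 ≡ 1 (mod 5)
x^3: 3·3 = 9 ≡ 4 (mod 5)
Result: 2 + 4x + x^2 + 4x^3

f · g = 2 + 4x + x^2 + 4x^3


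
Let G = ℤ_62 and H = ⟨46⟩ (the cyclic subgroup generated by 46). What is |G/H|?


|⟨46⟩| = n / gcd(46, 62) = 62 / 2 = 31
H is normal (ℤ_62 is abelian).
|G/H| = |G| / |H| = 62 / 31 = 2

|G/H| = 2


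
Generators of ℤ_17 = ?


g generates ℤ_n iff gcd(g,n) = 1
Prime factors of 17: 17
Generators are g ∈ {1,...,16} not divisible by any of these primes.
Generators: {1, 2, 3, 4, 5, 6, 7, 8, 9, 10, 11, 12, 13, 14, 15, 16}
Number of generators = φ(17) = 16

Generators of ℤ_17 = {1, 2, 3, 4, 5, 6, 7, 8, 9, 10, 11, 12, 13, 14, 15, 16}


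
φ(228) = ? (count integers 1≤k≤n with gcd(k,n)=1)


Factor n: 228 = 2^2 × 3 × 19
φ(n) = n · ∏(1 - 1/p) over distinct primes p | n
φ(228) = 228 · (1 - 1/2) · (1 - 1/3) · (1 - 1/19) = 72

φ(228) = 72


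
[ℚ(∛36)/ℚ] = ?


∛36 has minimal polynomial x³ - 36 (irreducible over ℚ since 36 is not a perfect cube)

[ℚ(∛36)/ℚ] = 3


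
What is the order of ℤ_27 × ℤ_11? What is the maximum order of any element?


|ℤ_27 × ℤ_11| = 27 × 11 = 297
Max element order = lcm(27,11) = 297
Cyclic? Yes (gcd=1)

|ℤ_27×ℤ_11| = 297, max element order = 297


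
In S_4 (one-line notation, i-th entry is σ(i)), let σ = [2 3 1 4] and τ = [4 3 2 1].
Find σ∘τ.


σ∘τ: apply τ first, then σ
1 →τ 4 →σ 4
2 →τ 3 →σ 1
3 →τ 2 →σ 3
4 →τ 1 →σ 2

σ∘τ = [4 1 3 2]


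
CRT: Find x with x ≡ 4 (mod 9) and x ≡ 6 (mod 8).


m₁ = 9, m₂ = 8, gcd = 1, so CRT applies. M = m₁·m₂ = 72
Let M₁ = M/m₁ = 8, M₂ = M/m₂ = 9
Find y₁ ≡ M₁⁻¹ (mod m₁): 8⁻¹ ≡ 8 (mod 9)
Find y₂ ≡ M₂⁻¹ (mod m₂): 9⁻¹ ≡ 1 (mod 8)
x = a₁·M₁·y₁ + a₂·M₂·y₂ = 4·8·8 + 6·9·1 = 310
Reduce mod 72: x ≡ 22
Check: 22 mod 9 = 4 ✓, 22 mod 8 = 6 ✓

x ≡ 22 (mod 72)


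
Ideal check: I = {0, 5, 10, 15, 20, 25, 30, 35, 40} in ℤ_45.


Check ideal conditions for I = {0, 5, 10, 15, 20, 25, 30, 35, 40} in ℤ_45:
(1) I is an additive subgroup? Yes
(2) For r ∈ ℤ_45 and a ∈ I: r·a ∈ I? Yes

Yes, I is an ideal of ℤ_45


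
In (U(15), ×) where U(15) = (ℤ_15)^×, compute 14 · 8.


Operation: multiplication mod 15
14 · 8 = (a × b) mod 15 with a = 14, b = 8

14 · 8 = 7


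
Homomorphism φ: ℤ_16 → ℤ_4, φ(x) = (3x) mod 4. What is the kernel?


Kernel = preimage of identity
ker(φ) = {x ∈ ℤ_16 : 3x ≡ 0 (mod 4)}. Since 4 | 16, φ is well-defined. The kernel is the cyclic subgroup ⟨4⟩ of ℤ_16 (order 4), i.e. {0, 4, 8, 12}

ker(φ) = {0, 4, 8, 12}


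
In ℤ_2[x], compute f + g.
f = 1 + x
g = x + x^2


Add coefficients mod 2:
x^0: 1 + 0 = 1 (mod 2)
x^1: 1 + 1 = 0 (mod 2)
x^2: 0 + 1 = 1 (mod 2)
Result: 1 + x^2

f + g = 1 + x^2


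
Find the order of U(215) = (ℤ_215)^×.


U(n) is the group of units mod n; |U(n)| = φ(n)
|U(215)| = φ(215) = 168

|U(215) = (ℤ_215)^×| = 168


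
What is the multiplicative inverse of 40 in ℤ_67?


Use the extended Euclidean algorithm to write 1 = 40·s + 67·t; then s mod 67 is the inverse.
Euclidean algorithm:
  40 = 0·67 + 40
  67 = 1·40 + 27
  40 = 1·27 + 13
  27 = 2·13 + 1
  13 = 13·1 + 0
gcd(40,67) = 1
Back-substitution gives: 40·(-5) + 67·(3) = 1
So 40⁻¹ ≡ -5 ≡ 62 (mod 67)
Check: 40 × 62 = 2480 ≡ 1 (mod 67) ✓

40⁻¹ ≡ 62 (mod 67)


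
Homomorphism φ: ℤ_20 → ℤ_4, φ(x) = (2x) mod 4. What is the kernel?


Kernel = preimage of identity
ker(φ) = {x ∈ ℤ_20 : 2x ≡ 0 (mod 4)}. Since 4 | 20, φ is well-defined. The kernel is the cyclic subgroup ⟨2⟩ of ℤ_20 (order 10), i.e. {0, 2, 4, 6, 8, 10, 12, 14, 16, 18}

ker(φ) = {0, 2, 4, 6, 8, 10, 12, 14, 16, 18}


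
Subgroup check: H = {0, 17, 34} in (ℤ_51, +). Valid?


Subgroup test for H = {0, 17, 34} in (ℤ_51, +):
(1) 0 ∈ H? Yes
(2) Closure: for all a,b ∈ H, (a+b) mod 51 ∈ H? Yes
(3) Inverses: for all a ∈ H, -a mod 51 ∈ H? Yes

Yes, H is a subgroup of ℤ_51


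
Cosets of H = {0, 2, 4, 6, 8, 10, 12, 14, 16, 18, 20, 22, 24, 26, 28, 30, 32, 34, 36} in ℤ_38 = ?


H = {0, 2, 4, 6, 8, 10, 12, 14, 16, 18, 20, 22, 24, 26, 28, 30, 32, 34, 36}, |H| = 19
Number of cosets = |G|/|H| = 38/19 = 2
0 + H = {0, 2, 4, 6, 8, 10, 12, 14, 16, 18, 20, 22, 24, 26, 28, 30, 32, 34, 36}
1 + H = {1, 3, 5, 7, 9, 11, 13, 15, 17, 19, 21, 23, 25, 27, 29, 31, 33, 35, 37}

Cosets: 0+H={0,2,4,6,8,10,12,14,16,18,20,22,24,26,28,30,32,34,36}; 1+H={1,3,5,7,9,11,13,15,17,19,21,23,25,27,29,31,33,35,37}


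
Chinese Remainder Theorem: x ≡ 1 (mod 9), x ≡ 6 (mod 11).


m₁ = 9, m₂ = 11, gcd = 1, so CRT applies. M = m₁·m₂ = 99
Let M₁ = M/m₁ = 11, M₂ = M/m₂ = 9
Find y₁ ≡ M₁⁻¹ (mod m₁): 11⁻¹ ≡ 5 (mod 9)
Find y₂ ≡ M₂⁻¹ (mod m₂): 9⁻¹ ≡ 5 (mod 11)
x = a₁·M₁·y₁ + a₂·M₂·y₂ = 1·11·5 + 6·9·5 = 325
Reduce mod 99: x ≡ 28
Check: 28 mod 9 = 1 ✓, 28 mod 11 = 6 ✓

x ≡ 28 (mod 99)


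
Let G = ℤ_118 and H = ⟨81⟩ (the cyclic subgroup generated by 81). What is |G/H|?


|⟨81⟩| = n / gcd(81, 118) = 118 / 1 = 118
H is normal (ℤ_118 is abelian).
|G/H| = |G| / |H| = 118 / 118 = 1

|G/H| = 1


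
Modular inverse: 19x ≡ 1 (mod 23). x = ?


Use the extended Euclidean algorithm to write 1 = 19·s + 23·t; then s mod 23 is the inverse.
Euclidean algorithm:
  19 = 0·23 + 19
  23 = 1·19 + 4
  19 = 4·4 + 3
  4 = 1·3 + 1
  3 = 3·1 + 0
gcd(19,23) = 1
Back-substitution gives: 19·(-6) + 23·(5) = 1
So 19⁻¹ ≡ -6 ≡ 17 (mod 23)
Check: 19 × 17 = 323 ≡ 1 (mod 23) ✓

19⁻¹ ≡ 17 (mod 23)


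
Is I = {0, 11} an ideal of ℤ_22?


Check ideal conditions for I = {0, 11} in ℤ_22:
(1) I is an additive subgroup? Yes
(2) For r ∈ ℤ_22 and a ∈ I: r·a ∈ I? Yes

Yes, I is an ideal of ℤ_22


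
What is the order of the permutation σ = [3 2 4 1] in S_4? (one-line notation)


Cycle decomposition: (1 3 4)
Cycle lengths: 3
Order = lcm(3) = 3

ord(σ) = 3


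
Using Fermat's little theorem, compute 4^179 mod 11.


Fermat's little theorem: if p is prime and gcd(a,p)=1, then a^(p-1) ≡ 1 (mod p)
p = 11 is prime, gcd(4,11) = 1
Reduce exponent: 179 mod 10 = 9
So 4^179 ≡ 4^9 (mod 11)
4^9 mod 11 = 3

4^179 ≡ 3 (mod 11)


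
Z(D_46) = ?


Z(G) = {g ∈ G | gx = xg for all x ∈ G}
For even n, Z(D_n) = {e, r^(n/2)}: the 180° rotation r^23 commutes with every reflection and rotation

Z(D_46) = {e, r^23}


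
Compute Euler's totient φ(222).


Factor n: 222 = 2 × 3 × 37
φ(n) = n · ∏(1 - 1/p) over distinct primes p | n
φ(222) = 222 · (1 - 1/2) · (1 - 1/3) · (1 - 1/37) = 72

φ(222) = 72


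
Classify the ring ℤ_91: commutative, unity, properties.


ℤ_91 is a commutative ring with unity 1; 91 = 7×13 is composite, so 7·13 ≡ 0 gives zero divisors (not an integral domain)
Commutative: Yes
Integral domain: No
Has unity: Yes

ℤ_91: Commutative=Yes, Unity=Yes


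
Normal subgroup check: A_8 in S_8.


H = A_8 in S_8
A_8 has index 2 in S_8, and every subgroup of index 2 is normal

Yes, normal subgroup


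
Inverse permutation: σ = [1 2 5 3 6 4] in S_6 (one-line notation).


To find σ⁻¹, swap domain and range:
σ(1) = 1 → σ⁻¹(1) = 1
σ(2) = 2 → σ⁻¹(2) = 2
σ(3) = 5 → σ⁻¹(5) = 3
σ(4) = 3 → σ⁻¹(3) = 4
σ(5) = 6 → σ⁻¹(6) = 5
σ(6) = 4 → σ⁻¹(4) = 6

σ⁻¹ = [1 2 4 6 3 5]


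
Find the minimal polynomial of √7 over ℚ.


√7 satisfies x² - 7 = 0, irreducible over ℚ since 7 is squarefree

Minimal polynomial: x² - 7


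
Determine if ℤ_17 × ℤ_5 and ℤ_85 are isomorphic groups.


Comparing ℤ_17 × ℤ_5 and ℤ_85:
gcd(17,5) = 1, so ℤ_17 × ℤ_5 ≅ ℤ_85 (CRT)

Yes, ℤ_17 × ℤ_5 ≅ ℤ_85


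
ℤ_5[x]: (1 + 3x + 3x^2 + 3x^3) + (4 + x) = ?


Add coefficients mod 5:
x^0: 1 + 4 = 0 (mod 5)
x^1: 3 + 1 = 4 (mod 5)
x^2: 3 + 0 = 3 (mod 5)
x^3: 3 + 0 = 3 (mod 5)
Result: 4x + 3x^2 + 3x^3

f + g = 4x + 3x^2 + 3x^3


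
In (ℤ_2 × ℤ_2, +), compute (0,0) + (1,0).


Operation: componentwise addition mod (2, 2)
(0,0) + (1,0) = ((a₁+b₁) mod 2, (a₂+b₂) mod 2) with a = (0,0), b = (1,0)

(0,0) + (1,0) = (1,0)


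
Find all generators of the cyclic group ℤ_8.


g generates ℤ_n iff gcd(g,n) = 1
Checking each g ∈ {1,...,7}:
gcd(1,8) = 1
gcd(2,8) = 2
gcd(3,8) = 1
gcd(4,8) = 4
gcd(5,8) = 1
gcd(6,8) = 2
gcd(7,8) = 1
Generators: {1, 3, 5, 7}
Number of generators = φ(8) = 4

Generators of ℤ_8 = {1, 3, 5, 7}


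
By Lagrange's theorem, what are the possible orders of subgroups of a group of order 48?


Lagrange's theorem: |H| divides |G|
|G| = 48
Divisors of 48: 1, 2, 3, 4, 6, 8, 12, 16, 24, 48

Possible subgroup orders: {1, 2, 3, 4, 6, 8, 12, 16, 24, 48}


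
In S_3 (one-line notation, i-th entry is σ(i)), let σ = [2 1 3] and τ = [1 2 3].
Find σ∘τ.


σ∘τ: apply τ first, then σ
1 →τ 1 →σ 2
2 →τ 2 →σ 1
3 →τ 3 →σ 3

σ∘τ = [2 1 3]


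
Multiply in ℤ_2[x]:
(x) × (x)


Expand and collect like terms; reduce coefficients mod 2:
x^0: 0·0 = 0 ≡ 0 (mod 2)
x^1: 0·1 + 1·0 = 0 ≡ 0 (mod 2)
x^2: 1·1 = 1 ≡ 1 (mod 2)
Result: x^2

f · g = x^2


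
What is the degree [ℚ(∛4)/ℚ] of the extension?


∛4 has minimal polynomial x³ - 4 (irreducible over ℚ since 4 is not a perfect cube)

[ℚ(∛4)/ℚ] = 3


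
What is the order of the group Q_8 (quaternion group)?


Q_8 = {±1, ±i, ±j, ±k}
|Q_8| = 8

|Q_8 (quaternion group)| = 8


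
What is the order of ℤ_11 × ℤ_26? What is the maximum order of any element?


|ℤ_11 × ℤ_26| = 11 × 26 = 286
Max element order = lcm(11,26) = 286
Cyclic? Yes (gcd=1)

|ℤ_11×ℤ_26| = 286, max element order = 286


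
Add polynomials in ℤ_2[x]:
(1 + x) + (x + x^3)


Add coefficients mod 2:
x^0: 1 + 0 = 1 (mod 2)
x^1: 1 + 1 = 0 (mod 2)
x^2: 0 + 0 = 0 (mod 2)
x^3: 0 + 1 = 1 (mod 2)
Result: 1 + x^3

f + g = 1 + x^3


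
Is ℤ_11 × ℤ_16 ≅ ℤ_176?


Comparing ℤ_11 × ℤ_16 and ℤ_176:
gcd(11,16) = 1, so ℤ_11 × ℤ_16 ≅ ℤ_176 (CRT)

Yes, ℤ_11 × ℤ_16 ≅ ℤ_176


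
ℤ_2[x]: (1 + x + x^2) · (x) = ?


Expand and collect like terms; reduce coefficients mod 2:
x^0: 1·0 = 0 ≡ 0 (mod 2)
x^1: 1·1 + 1·0 = 1 ≡ 1 (mod 2)
x^2: 1·1 + 1·0 = 1 ≡ 1 (mod 2)
x^3: 1·1 = 1 ≡ 1 (mod 2)
Result: x + x^2 + x^3

f · g = x + x^2 + x^3


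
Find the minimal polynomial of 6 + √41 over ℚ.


Let α = 6 + √41. Then α - 6 = √41, so (α - 6)² = 41, giving α² - 12α - 5 = 0. Degree 2 and α ∉ ℚ, so this is the minimal polynomial.

Minimal polynomial: x² - 12x - 5


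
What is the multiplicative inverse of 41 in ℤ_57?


Use the extended Euclidean algorithm to write 1 = 41·s + 57·t; then s mod 57 is the inverse.
Euclidean algorithm:
  41 = 0·57 + 41
  57 = 1·41 + 16
  41 = 2·16 + 9
  16 = 1·9 + 7
  9 = 1·7 + 2
  7 = 3·2 + 1
  2 = 2·1 + 0
gcd(41,57) = 1
Back-substitution gives: 41·(-25) + 57·(18) = 1
So 41⁻¹ ≡ -25 ≡ 32 (mod 57)
Check: 41 × 32 = 1312 ≡ 1 (mod 57) ✓

41⁻¹ ≡ 32 (mod 57)


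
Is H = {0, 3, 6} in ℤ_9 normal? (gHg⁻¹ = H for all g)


H = {0, 3, 6} in ℤ_9
ℤ_9 is abelian; every subgroup of an abelian group is normal

Yes, normal subgroup


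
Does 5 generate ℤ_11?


g generates ℤ_n iff gcd(g, n) = 1
gcd(5, 11) = 1
Since gcd = 1, 5 is a generator.

Yes, 5 generates ℤ_11


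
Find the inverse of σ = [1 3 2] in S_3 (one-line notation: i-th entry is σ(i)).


To find σ⁻¹, swap domain and range:
σ(1) = 1 → σ⁻¹(1) = 1
σ(2) = 3 → σ⁻¹(3) = 2
σ(3) = 2 → σ⁻¹(2) = 3

σ⁻¹ = [1 3 2]


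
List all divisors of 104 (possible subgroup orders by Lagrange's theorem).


Lagrange's theorem: |H| divides |G|
|G| = 104
Divisors of 104: 1, 2, 4, 8, 13, 26, 52, 104

Possible subgroup orders: {1, 2, 4, 8, 13, 26, 52, 104}


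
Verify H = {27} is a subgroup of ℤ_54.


Subgroup test for H = {27} in (ℤ_54, +):
(1) 0 ∈ H? No
(2) Closure: for all a,b ∈ H, (a+b) mod 54 ∈ H? No  [counterexample: 27 + 27 = 0 ∉ H]
(3) Inverses: for all a ∈ H, -a mod 54 ∈ H? Yes

No, H is not a subgroup of ℤ_54
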